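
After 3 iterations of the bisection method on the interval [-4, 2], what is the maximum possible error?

Bisection error bound: |error| ≤ (b-a)/2^n
|error| ≤ (2 - (-4))/2^3 = 6/2^3
|error| ≤ 0.7500000000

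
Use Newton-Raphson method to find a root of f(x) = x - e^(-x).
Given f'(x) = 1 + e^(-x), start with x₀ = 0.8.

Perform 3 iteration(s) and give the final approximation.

f(x) = x - e^(-x)
f'(x) = 1 + e^(-x)
x₀ = 0.8

Newton-Raphson formula: x_{n+1} = x_n - f(x_n)/f'(x_n)

Iteration 1:
  f(0.800000) = 0.350671
  f'(0.800000) = 1.449329
  x_1 = 0.800000 - 0.350671/1.449329 = 0.558046
Iteration 2:
  f(0.558046) = -0.014280
  f'(0.558046) = 1.572326
  x_2 = 0.558046 - (-0.014280)/1.572326 = 0.567128
Iteration 3:
  f(0.567128) = -0.000024
  f'(0.567128) = 1.567152
  x_3 = 0.567128 - (-0.000024)/1.567152 = 0.567143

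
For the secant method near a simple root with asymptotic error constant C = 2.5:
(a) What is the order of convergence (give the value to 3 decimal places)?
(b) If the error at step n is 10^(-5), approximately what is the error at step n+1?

(a) Secant method has superlinear convergence with order φ = (1+√5)/2 ≈ 1.618.
    This means |e_{n+1}| ≈ C|e_n|^1.618.

(b) With |e_n| = 10^(-5) and C = 2.5:
    |e_{n+1}| ≈ 2.5 × (10^(-5))^1.618 = 2.5 × 10^(-8.09)

(a) ≈ 1.618 (golden ratio); (b) |e_{n+1}| ≈ 2.031e-08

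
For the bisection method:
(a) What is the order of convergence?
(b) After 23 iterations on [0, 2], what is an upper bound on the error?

(a) Bisection has linear (order 1) convergence; the error is halved each step.

(b) Error bound = (b-a)/2^n = (2 - 0)/2^{23}
    = 2/2^{23}

(a) 1 (linear); (b) error ≤ 2.38e-07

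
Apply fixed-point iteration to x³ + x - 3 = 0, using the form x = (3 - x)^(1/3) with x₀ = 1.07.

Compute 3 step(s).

Equation: x³ + x - 3 = 0
Fixed-point form: x = (3 - x)^(1/3)
x₀ = 1.07

x_1 = g(1.070000) = 1.245047
x_2 = g(1.245047) = 1.206207
x_3 = g(1.206207) = 1.215041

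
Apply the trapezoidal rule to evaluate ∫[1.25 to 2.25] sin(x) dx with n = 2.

f(x) = sin(x)
a = 1.25, b = 2.25, n = 2
h = (b - a)/n = 0.500000

Trapezoidal rule: (h/2)[f(x₀) + 2f(x₁) + 2f(x₂) + ... + f(xₙ)]

x_0 = 1.2500, f(x_0) = 0.948985, coefficient = 1
x_1 = 1.7500, f(x_1) = 0.983986, coefficient = 2
x_2 = 2.2500, f(x_2) = 0.778073, coefficient = 1

I ≈ (0.500000/2) × 3.695030 = 0.923757
Exact value: 0.943496
Error: 0.019739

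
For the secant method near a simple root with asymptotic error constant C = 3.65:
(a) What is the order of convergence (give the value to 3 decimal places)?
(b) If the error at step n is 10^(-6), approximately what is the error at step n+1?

(a) Secant method has superlinear convergence with order φ = (1+√5)/2 ≈ 1.618.
    This means |e_{n+1}| ≈ C|e_n|^1.618.

(b) With |e_n| = 10^(-6) and C = 3.65:
    |e_{n+1}| ≈ 3.65 × (10^(-6))^1.618 = 3.65 × 10^(-9.71)

(a) ≈ 1.618 (golden ratio); (b) |e_{n+1}| ≈ 7.146e-10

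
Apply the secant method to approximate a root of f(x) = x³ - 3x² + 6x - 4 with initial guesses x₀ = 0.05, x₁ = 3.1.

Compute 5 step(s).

f(x) = x³ - 3x² + 6x - 4
x₀ = 0.05, x₁ = 3.1

Secant formula: x_{n+1} = x_n - f(x_n)(x_n - x_{n-1})/(f(x_n) - f(x_{n-1}))

Iteration 1:
  f(0.050000) = -3.707375
  f(3.100000) = 15.561000
  x_2 = 3.100000 - 15.561000×(3.100000 - 0.050000)/(15.561000 - (-3.707375))
       = 0.636842
Iteration 2:
  f(3.100000) = 15.561000
  f(0.636842) = -1.137368
  x_3 = 0.636842 - (-1.137368)×(0.636842 - 3.100000)/(-1.137368 - 15.561000)
       = 0.804614
Iteration 3:
  f(0.636842) = -1.137368
  f(0.804614) = -0.593617
  x_4 = 0.804614 - (-0.593617)×(0.804614 - 0.636842)/(-0.593617 - (-1.137368))
       = 0.987772
Iteration 4:
  f(0.804614) = -0.593617
  f(0.987772) = -0.036687
  x_5 = 0.987772 - (-0.036687)×(0.987772 - 0.804614)/(-0.036687 - (-0.593617))
       = 0.999837
Iteration 5:
  f(0.987772) = -0.036687
  f(0.999837) = -0.000489
  x_6 = 0.999837 - (-0.000489)×(0.999837 - 0.987772)/(-0.000489 - (-0.036687))
       = 1.000000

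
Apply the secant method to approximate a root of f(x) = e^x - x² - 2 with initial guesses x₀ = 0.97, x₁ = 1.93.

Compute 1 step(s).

f(x) = e^x - x² - 2
x₀ = 0.97, x₁ = 1.93

Secant formula: x_{n+1} = x_n - f(x_n)(x_n - x_{n-1})/(f(x_n) - f(x_{n-1}))

Iteration 1:
  f(0.970000) = -0.302956
  f(1.930000) = 1.164610
  x_2 = 1.930000 - 1.164610×(1.930000 - 0.970000)/(1.164610 - (-0.302956))
       = 1.168177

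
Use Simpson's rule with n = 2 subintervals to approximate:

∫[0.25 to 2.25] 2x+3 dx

f(x) = 2x+3
a = 0.25, b = 2.25, n = 2
h = (b - a)/n = 1.000000

Simpson's rule: (h/3)[f(x₀) + 4f(x₁) + 2f(x₂) + ... + f(xₙ)]

x_0 = 0.2500, f(x_0) = 3.500000, coefficient = 1
x_1 = 1.2500, f(x_1) = 5.500000, coefficient = 4
x_2 = 2.2500, f(x_2) = 7.500000, coefficient = 1

I ≈ (1.000000/3) × 33.000000 = 11.000000
Exact value: 11.000000
Error: 0.000000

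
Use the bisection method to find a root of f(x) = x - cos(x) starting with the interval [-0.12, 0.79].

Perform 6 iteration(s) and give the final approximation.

f(x) = x - cos(x)
Initial interval: [-0.12, 0.79]

Iteration 1:
  c_1 = (-0.120000 + 0.790000)/2 = 0.335000
  f(c_1) = f(0.335000) = -0.609410
  f(a) × f(c) ≥ 0, new interval: [0.335000, 0.790000]
Iteration 2:
  c_2 = (0.335000 + 0.790000)/2 = 0.562500
  f(c_2) = f(0.562500) = -0.283424
  f(a) × f(c) ≥ 0, new interval: [0.562500, 0.790000]
Iteration 3:
  c_3 = (0.562500 + 0.790000)/2 = 0.676250
  f(c_3) = f(0.676250) = -0.103675
  f(a) × f(c) ≥ 0, new interval: [0.676250, 0.790000]
Iteration 4:
  c_4 = (0.676250 + 0.790000)/2 = 0.733125
  f(c_4) = f(0.733125) = -0.009962
  f(a) × f(c) ≥ 0, new interval: [0.733125, 0.790000]
Iteration 5:
  c_5 = (0.733125 + 0.790000)/2 = 0.761563
  f(c_5) = f(0.761563) = 0.037804
  f(a) × f(c) < 0, new interval: [0.733125, 0.761563]
Iteration 6:
  c_6 = (0.733125 + 0.761563)/2 = 0.747344
  f(c_6) = f(0.747344) = 0.013847
  f(a) × f(c) < 0, new interval: [0.733125, 0.747344]

After 6 iteration(s), the approximation is c_6 = 0.747344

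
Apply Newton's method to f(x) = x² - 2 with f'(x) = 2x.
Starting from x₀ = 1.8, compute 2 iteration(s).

f(x) = x² - 2
f'(x) = 2x
x₀ = 1.8

Newton-Raphson formula: x_{n+1} = x_n - f(x_n)/f'(x_n)

Iteration 1:
  f(1.800000) = 1.240000
  f'(1.800000) = 3.600000
  x_1 = 1.800000 - 1.240000/3.600000 = 1.455556
Iteration 2:
  f(1.455556) = 0.118642
  f'(1.455556) = 2.911111
  x_2 = 1.455556 - 0.118642/2.911111 = 1.414801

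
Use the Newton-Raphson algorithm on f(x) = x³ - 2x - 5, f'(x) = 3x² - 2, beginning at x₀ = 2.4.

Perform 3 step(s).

f(x) = x³ - 2x - 5
f'(x) = 3x² - 2
x₀ = 2.4

Newton-Raphson formula: x_{n+1} = x_n - f(x_n)/f'(x_n)

Iteration 1:
  f(2.400000) = 4.024000
  f'(2.400000) = 15.280000
  x_1 = 2.400000 - 4.024000/15.280000 = 2.136649
Iteration 2:
  f(2.136649) = 0.481082
  f'(2.136649) = 11.695810
  x_2 = 2.136649 - 0.481082/11.695810 = 2.095516
Iteration 3:
  f(2.095516) = 0.010775
  f'(2.095516) = 11.173567
  x_3 = 2.095516 - 0.010775/11.173567 = 2.094552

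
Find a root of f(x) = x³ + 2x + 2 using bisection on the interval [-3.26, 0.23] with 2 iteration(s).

f(x) = x³ + 2x + 2
Initial interval: [-3.26, 0.23]

Iteration 1:
  c_1 = (-3.260000 + 0.230000)/2 = -1.515000
  f(c_1) = f(-1.515000) = -4.507266
  f(a) × f(c) ≥ 0, new interval: [-1.515000, 0.230000]
Iteration 2:
  c_2 = (-1.515000 + 0.230000)/2 = -0.642500
  f(c_2) = f(-0.642500) = 0.449772
  f(a) × f(c) < 0, new interval: [-1.515000, -0.642500]

After 2 iteration(s), the approximation is c_2 = -0.642500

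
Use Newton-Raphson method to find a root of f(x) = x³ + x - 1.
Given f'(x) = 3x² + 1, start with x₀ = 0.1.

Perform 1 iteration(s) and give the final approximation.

f(x) = x³ + x - 1
f'(x) = 3x² + 1
x₀ = 0.1

Newton-Raphson formula: x_{n+1} = x_n - f(x_n)/f'(x_n)

Iteration 1:
  f(0.100000) = -0.899000
  f'(0.100000) = 1.030000
  x_1 = 0.100000 - (-0.899000)/1.030000 = 0.972816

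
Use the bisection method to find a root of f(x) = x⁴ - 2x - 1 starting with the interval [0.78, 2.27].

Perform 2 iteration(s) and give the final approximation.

f(x) = x⁴ - 2x - 1
Initial interval: [0.78, 2.27]

Iteration 1:
  c_1 = (0.780000 + 2.270000)/2 = 1.525000
  f(c_1) = f(1.525000) = 1.358532
  f(a) × f(c) < 0, new interval: [0.780000, 1.525000]
Iteration 2:
  c_2 = (0.780000 + 1.525000)/2 = 1.152500
  f(c_2) = f(1.152500) = -1.540735
  f(a) × f(c) ≥ 0, new interval: [1.152500, 1.525000]

After 2 iteration(s), the approximation is c_2 = 1.152500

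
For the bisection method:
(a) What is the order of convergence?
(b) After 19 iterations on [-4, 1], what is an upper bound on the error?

(a) Bisection has linear (order 1) convergence; the error is halved each step.

(b) Error bound = (b-a)/2^n = (1 - (-4))/2^{19}
    = 5/2^{19}

(a) 1 (linear); (b) error ≤ 9.54e-06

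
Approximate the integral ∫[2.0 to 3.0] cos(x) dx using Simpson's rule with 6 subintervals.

f(x) = cos(x)
a = 2.0, b = 3.0, n = 6
h = (b - a)/n = 0.166667

Simpson's rule: (h/3)[f(x₀) + 4f(x₁) + 2f(x₂) + ... + f(xₙ)]

x_0 = 2.0000, f(x_0) = -0.416147, coefficient = 1
x_1 = 2.1667, f(x_1) = -0.561229, coefficient = 4
x_2 = 2.3333, f(x_2) = -0.690758, coefficient = 2
x_3 = 2.5000, f(x_3) = -0.801144, coefficient = 4
x_4 = 2.6667, f(x_4) = -0.889327, coefficient = 2
x_5 = 2.8333, f(x_5) = -0.952863, coefficient = 4
x_6 = 3.0000, f(x_6) = -0.989992, coefficient = 1

I ≈ (0.166667/3) × -13.827253 = -0.768181
Exact value: -0.768177
Error: 0.000003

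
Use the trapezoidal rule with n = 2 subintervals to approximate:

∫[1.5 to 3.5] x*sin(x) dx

f(x) = x*sin(x)
a = 1.5, b = 3.5, n = 2
h = (b - a)/n = 1.000000

Trapezoidal rule: (h/2)[f(x₀) + 2f(x₁) + 2f(x₂) + ... + f(xₙ)]

x_0 = 1.5000, f(x_0) = 1.496242, coefficient = 1
x_1 = 2.5000, f(x_1) = 1.496180, coefficient = 2
x_2 = 3.5000, f(x_2) = -1.227741, coefficient = 1

I ≈ (1.000000/2) × 3.260862 = 1.630431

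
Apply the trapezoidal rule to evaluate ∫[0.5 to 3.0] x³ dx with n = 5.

f(x) = x³
a = 0.5, b = 3.0, n = 5
h = (b - a)/n = 0.500000

Trapezoidal rule: (h/2)[f(x₀) + 2f(x₁) + 2f(x₂) + ... + f(xₙ)]

x_0 = 0.5000, f(x_0) = 0.125000, coefficient = 1
x_1 = 1.0000, f(x_1) = 1.000000, coefficient = 2
x_2 = 1.5000, f(x_2) = 3.375000, coefficient = 2
x_3 = 2.0000, f(x_3) = 8.000000, coefficient = 2
x_4 = 2.5000, f(x_4) = 15.625000, coefficient = 2
x_5 = 3.0000, f(x_5) = 27.000000, coefficient = 1

I ≈ (0.500000/2) × 83.125000 = 20.781250
Exact value: 20.234375
Error: 0.546875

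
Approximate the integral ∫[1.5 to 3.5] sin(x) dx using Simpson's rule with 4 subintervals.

f(x) = sin(x)
a = 1.5, b = 3.5, n = 4
h = (b - a)/n = 0.500000

Simpson's rule: (h/3)[f(x₀) + 4f(x₁) + 2f(x₂) + ... + f(xₙ)]

x_0 = 1.5000, f(x_0) = 0.997495, coefficient = 1
x_1 = 2.0000, f(x_1) = 0.909297, coefficient = 4
x_2 = 2.5000, f(x_2) = 0.598472, coefficient = 2
x_3 = 3.0000, f(x_3) = 0.141120, coefficient = 4
x_4 = 3.5000, f(x_4) = -0.350783, coefficient = 1

I ≈ (0.500000/3) × 6.045326 = 1.007554
Exact value: 1.007194
Error: 0.000360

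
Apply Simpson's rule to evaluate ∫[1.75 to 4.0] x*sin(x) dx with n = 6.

f(x) = x*sin(x)
a = 1.75, b = 4.0, n = 6
h = (b - a)/n = 0.375000

Simpson's rule: (h/3)[f(x₀) + 4f(x₁) + 2f(x₂) + ... + f(xₙ)]

x_0 = 1.7500, f(x_0) = 1.721975, coefficient = 1
x_1 = 2.1250, f(x_1) = 1.806930, coefficient = 4
x_2 = 2.5000, f(x_2) = 1.496180, coefficient = 2
x_3 = 2.8750, f(x_3) = 0.757407, coefficient = 4
x_4 = 3.2500, f(x_4) = -0.351634, coefficient = 2
x_5 = 3.6250, f(x_5) = -1.684896, coefficient = 4
x_6 = 4.0000, f(x_6) = -3.027210, coefficient = 1

I ≈ (0.375000/3) × 4.501622 = 0.562703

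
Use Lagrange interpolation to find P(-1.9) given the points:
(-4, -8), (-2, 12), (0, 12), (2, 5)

Lagrange interpolation formula:
P(x) = Σ yᵢ × Lᵢ(x)
where Lᵢ(x) = Π_{j≠i} (x - xⱼ)/(xᵢ - xⱼ)

L_0(-1.9) = (-1.9 - (-2))/(-4 - (-2)) × (-1.9 - 0)/(-4 - 0) × (-1.9 - 2)/(-4 - 2) = -0.015438
L_1(-1.9) = (-1.9 - (-4))/(-2 - (-4)) × (-1.9 - 0)/(-2 - 0) × (-1.9 - 2)/(-2 - 2) = 0.972562
L_2(-1.9) = (-1.9 - (-4))/(0 - (-4)) × (-1.9 - (-2))/(0 - (-2)) × (-1.9 - 2)/(0 - 2) = 0.051188
L_3(-1.9) = (-1.9 - (-4))/(2 - (-4)) × (-1.9 - (-2))/(2 - (-2)) × (-1.9 - 0)/(2 - 0) = -0.008313

P(-1.9) = (-8)×L_0(-1.9) + 12×L_1(-1.9) + 12×L_2(-1.9) + 5×L_3(-1.9)
P(-1.9) = 12.366937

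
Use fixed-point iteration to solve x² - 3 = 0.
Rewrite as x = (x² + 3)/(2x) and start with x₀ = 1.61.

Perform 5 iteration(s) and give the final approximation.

Equation: x² - 3 = 0
Fixed-point form: x = (x² + 3)/(2x)
x₀ = 1.61

x_1 = g(1.610000) = 1.736677
x_2 = g(1.736677) = 1.732057
x_3 = g(1.732057) = 1.732051
x_4 = g(1.732051) = 1.732051
x_5 = g(1.732051) = 1.732051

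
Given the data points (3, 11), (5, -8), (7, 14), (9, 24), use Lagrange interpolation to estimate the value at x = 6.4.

Lagrange interpolation formula:
P(x) = Σ yᵢ × Lᵢ(x)
where Lᵢ(x) = Π_{j≠i} (x - xⱼ)/(xᵢ - xⱼ)

L_0(6.4) = (6.4 - 5)/(3 - 5) × (6.4 - 7)/(3 - 7) × (6.4 - 9)/(3 - 9) = -0.045500
L_1(6.4) = (6.4 - 3)/(5 - 3) × (6.4 - 7)/(5 - 7) × (6.4 - 9)/(5 - 9) = 0.331500
L_2(6.4) = (6.4 - 3)/(7 - 3) × (6.4 - 5)/(7 - 5) × (6.4 - 9)/(7 - 9) = 0.773500
L_3(6.4) = (6.4 - 3)/(9 - 3) × (6.4 - 5)/(9 - 5) × (6.4 - 7)/(9 - 7) = -0.059500

P(6.4) = 11×L_0(6.4) + (-8)×L_1(6.4) + 14×L_2(6.4) + 24×L_3(6.4)
P(6.4) = 6.248500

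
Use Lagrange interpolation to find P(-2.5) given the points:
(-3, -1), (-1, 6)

Lagrange interpolation formula:
P(x) = Σ yᵢ × Lᵢ(x)
where Lᵢ(x) = Π_{j≠i} (x - xⱼ)/(xᵢ - xⱼ)

L_0(-2.5) = (-2.5 - (-1))/(-3 - (-1)) = 0.750000
L_1(-2.5) = (-2.5 - (-3))/(-1 - (-3)) = 0.250000

P(-2.5) = (-1)×L_0(-2.5) + 6×L_1(-2.5)
P(-2.5) = 0.750000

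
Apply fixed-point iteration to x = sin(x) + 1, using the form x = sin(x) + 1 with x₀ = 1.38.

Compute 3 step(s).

Equation: x = sin(x) + 1
Fixed-point form: x = sin(x) + 1
x₀ = 1.38

x_1 = g(1.380000) = 1.981854
x_2 = g(1.981854) = 1.916699
x_3 = g(1.916699) = 1.940770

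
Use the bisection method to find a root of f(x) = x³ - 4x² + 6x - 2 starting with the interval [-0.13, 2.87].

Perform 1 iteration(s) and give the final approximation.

f(x) = x³ - 4x² + 6x - 2
Initial interval: [-0.13, 2.87]

Iteration 1:
  c_1 = (-0.130000 + 2.870000)/2 = 1.370000
  f(c_1) = f(1.370000) = 1.283753
  f(a) × f(c) < 0, new interval: [-0.130000, 1.370000]

After 1 iteration(s), the approximation is c_1 = 1.370000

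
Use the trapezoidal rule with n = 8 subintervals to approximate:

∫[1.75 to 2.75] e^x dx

f(x) = e^x
a = 1.75, b = 2.75, n = 8
h = (b - a)/n = 0.125000

Trapezoidal rule: (h/2)[f(x₀) + 2f(x₁) + 2f(x₂) + ... + f(xₙ)]

x_0 = 1.7500, f(x_0) = 5.754603, coefficient = 1
x_1 = 1.8750, f(x_1) = 6.520819, coefficient = 2
x_2 = 2.0000, f(x_2) = 7.389056, coefficient = 2
x_3 = 2.1250, f(x_3) = 8.372897, coefficient = 2
x_4 = 2.2500, f(x_4) = 9.487736, coefficient = 2
x_5 = 2.3750, f(x_5) = 10.751013, coefficient = 2
x_6 = 2.5000, f(x_6) = 12.182494, coefficient = 2
x_7 = 2.6250, f(x_7) = 13.804574, coefficient = 2
x_8 = 2.7500, f(x_8) = 15.642632, coefficient = 1

I ≈ (0.125000/2) × 158.414414 = 9.900901
Exact value: 9.888029
Error: 0.012872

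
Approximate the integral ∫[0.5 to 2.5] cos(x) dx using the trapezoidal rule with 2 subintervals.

f(x) = cos(x)
a = 0.5, b = 2.5, n = 2
h = (b - a)/n = 1.000000

Trapezoidal rule: (h/2)[f(x₀) + 2f(x₁) + 2f(x₂) + ... + f(xₙ)]

x_0 = 0.5000, f(x_0) = 0.877583, coefficient = 1
x_1 = 1.5000, f(x_1) = 0.070737, coefficient = 2
x_2 = 2.5000, f(x_2) = -0.801144, coefficient = 1

I ≈ (1.000000/2) × 0.217913 = 0.108957
Exact value: 0.119047
Error: 0.010090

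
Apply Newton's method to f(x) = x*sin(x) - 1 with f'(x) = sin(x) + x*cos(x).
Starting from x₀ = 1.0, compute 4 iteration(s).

f(x) = x*sin(x) - 1
f'(x) = sin(x) + x*cos(x)
x₀ = 1.0

Newton-Raphson formula: x_{n+1} = x_n - f(x_n)/f'(x_n)

Iteration 1:
  f(1.000000) = -0.158529
  f'(1.000000) = 1.381773
  x_1 = 1.000000 - (-0.158529)/1.381773 = 1.114729
Iteration 2:
  f(1.114729) = 0.000794
  f'(1.114729) = 1.388741
  x_2 = 1.114729 - 0.000794/1.388741 = 1.114157
Iteration 3:
  f(1.114157) = 0.000000
  f'(1.114157) = 1.388809
  x_3 = 1.114157 - 0.000000/1.388809 = 1.114157
Iteration 4:
  f(1.114157) = 0.000000
  f'(1.114157) = 1.388809
  x_4 = 1.114157 - 0.000000/1.388809 = 1.114157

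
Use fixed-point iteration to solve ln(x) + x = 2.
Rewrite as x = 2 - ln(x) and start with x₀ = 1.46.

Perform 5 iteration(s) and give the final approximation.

Equation: ln(x) + x = 2
Fixed-point form: x = 2 - ln(x)
x₀ = 1.46

x_1 = g(1.460000) = 1.621564
x_2 = g(1.621564) = 1.516609
x_3 = g(1.516609) = 1.583523
x_4 = g(1.583523) = 1.540348
x_5 = g(1.540348) = 1.567992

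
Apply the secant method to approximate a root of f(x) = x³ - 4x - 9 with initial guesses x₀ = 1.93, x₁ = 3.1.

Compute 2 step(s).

f(x) = x³ - 4x - 9
x₀ = 1.93, x₁ = 3.1

Secant formula: x_{n+1} = x_n - f(x_n)(x_n - x_{n-1})/(f(x_n) - f(x_{n-1}))

Iteration 1:
  f(1.930000) = -9.530943
  f(3.100000) = 8.391000
  x_2 = 3.100000 - 8.391000×(3.100000 - 1.930000)/(8.391000 - (-9.530943))
       = 2.552210
Iteration 2:
  f(3.100000) = 8.391000
  f(2.552210) = -2.584324
  x_3 = 2.552210 - (-2.584324)×(2.552210 - 3.100000)/(-2.584324 - 8.391000)
       = 2.681196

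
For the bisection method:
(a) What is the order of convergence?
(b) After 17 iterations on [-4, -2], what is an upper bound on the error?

(a) Bisection has linear (order 1) convergence; the error is halved each step.

(b) Error bound = (b-a)/2^n = (-2 - (-4))/2^{17}
    = 2/2^{17}

(a) 1 (linear); (b) error ≤ 1.53e-05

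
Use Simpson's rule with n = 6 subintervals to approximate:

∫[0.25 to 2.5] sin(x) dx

f(x) = sin(x)
a = 0.25, b = 2.5, n = 6
h = (b - a)/n = 0.375000

Simpson's rule: (h/3)[f(x₀) + 4f(x₁) + 2f(x₂) + ... + f(xₙ)]

x_0 = 0.2500, f(x_0) = 0.247404, coefficient = 1
x_1 = 0.6250, f(x_1) = 0.585097, coefficient = 4
x_2 = 1.0000, f(x_2) = 0.841471, coefficient = 2
x_3 = 1.3750, f(x_3) = 0.980893, coefficient = 4
x_4 = 1.7500, f(x_4) = 0.983986, coefficient = 2
x_5 = 2.1250, f(x_5) = 0.850320, coefficient = 4
x_6 = 2.5000, f(x_6) = 0.598472, coefficient = 1

I ≈ (0.375000/3) × 14.162030 = 1.770254
Exact value: 1.770056
Error: 0.000198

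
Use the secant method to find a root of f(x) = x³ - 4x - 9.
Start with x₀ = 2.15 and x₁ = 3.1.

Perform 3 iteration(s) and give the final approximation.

f(x) = x³ - 4x - 9
x₀ = 2.15, x₁ = 3.1

Secant formula: x_{n+1} = x_n - f(x_n)(x_n - x_{n-1})/(f(x_n) - f(x_{n-1}))

Iteration 1:
  f(2.150000) = -7.661625
  f(3.100000) = 8.391000
  x_2 = 3.100000 - 8.391000×(3.100000 - 2.150000)/(8.391000 - (-7.661625))
       = 2.603418
Iteration 2:
  f(3.100000) = 8.391000
  f(2.603418) = -1.768269
  x_3 = 2.603418 - (-1.768269)×(2.603418 - 3.100000)/(-1.768269 - 8.391000)
       = 2.689850
Iteration 3:
  f(2.603418) = -1.768269
  f(2.689850) = -0.297544
  x_4 = 2.689850 - (-0.297544)×(2.689850 - 2.603418)/(-0.297544 - (-1.768269))
       = 2.707336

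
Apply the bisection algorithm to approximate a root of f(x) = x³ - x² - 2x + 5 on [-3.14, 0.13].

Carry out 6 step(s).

f(x) = x³ - x² - 2x + 5
Initial interval: [-3.14, 0.13]

Iteration 1:
  c_1 = (-3.140000 + 0.130000)/2 = -1.505000
  f(c_1) = f(-1.505000) = 2.336112
  f(a) × f(c) < 0, new interval: [-3.140000, -1.505000]
Iteration 2:
  c_2 = (-3.140000 + (-1.505000))/2 = -2.322500
  f(c_2) = f(-2.322500) = -8.276586
  f(a) × f(c) ≥ 0, new interval: [-2.322500, -1.505000]
Iteration 3:
  c_3 = (-2.322500 + (-1.505000))/2 = -1.913750
  f(c_3) = f(-1.913750) = -1.843932
  f(a) × f(c) ≥ 0, new interval: [-1.913750, -1.505000]
Iteration 4:
  c_4 = (-1.913750 + (-1.505000))/2 = -1.709375
  f(c_4) = f(-1.709375) = 0.502057
  f(a) × f(c) < 0, new interval: [-1.913750, -1.709375]
Iteration 5:
  c_5 = (-1.913750 + (-1.709375))/2 = -1.811563
  f(c_5) = f(-1.811563) = -0.603745
  f(a) × f(c) ≥ 0, new interval: [-1.811563, -1.709375]
Iteration 6:
  c_6 = (-1.811563 + (-1.709375))/2 = -1.760469
  f(c_6) = f(-1.760469) = -0.034446
  f(a) × f(c) ≥ 0, new interval: [-1.760469, -1.709375]

After 6 iteration(s), the approximation is c_6 = -1.760469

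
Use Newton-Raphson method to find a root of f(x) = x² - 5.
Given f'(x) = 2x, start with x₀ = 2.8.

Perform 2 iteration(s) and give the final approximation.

f(x) = x² - 5
f'(x) = 2x
x₀ = 2.8

Newton-Raphson formula: x_{n+1} = x_n - f(x_n)/f'(x_n)

Iteration 1:
  f(2.800000) = 2.840000
  f'(2.800000) = 5.600000
  x_1 = 2.800000 - 2.840000/5.600000 = 2.292857
Iteration 2:
  f(2.292857) = 0.257194
  f'(2.292857) = 4.585714
  x_2 = 2.292857 - 0.257194/4.585714 = 2.236771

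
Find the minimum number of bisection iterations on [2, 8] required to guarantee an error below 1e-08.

We need (b-a)/2^n ≤ 1e-08
(8 - 2)/2^n ≤ 1e-08
6/2^n ≤ 1e-08
2^n ≥ 600000000
n ≥ log₂(600000000) = 29.16
n ≥ 30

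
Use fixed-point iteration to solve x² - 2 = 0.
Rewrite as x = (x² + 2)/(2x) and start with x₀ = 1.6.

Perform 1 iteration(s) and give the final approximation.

Equation: x² - 2 = 0
Fixed-point form: x = (x² + 2)/(2x)
x₀ = 1.6

x_1 = g(1.600000) = 1.425000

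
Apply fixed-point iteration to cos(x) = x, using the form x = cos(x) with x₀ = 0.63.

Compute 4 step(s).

Equation: cos(x) = x
Fixed-point form: x = cos(x)
x₀ = 0.63

x_1 = g(0.630000) = 0.808028
x_2 = g(0.808028) = 0.690926
x_3 = g(0.690926) = 0.770656
x_4 = g(0.770656) = 0.717454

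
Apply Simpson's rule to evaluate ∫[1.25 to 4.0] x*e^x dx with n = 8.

f(x) = x*e^x
a = 1.25, b = 4.0, n = 8
h = (b - a)/n = 0.343750

Simpson's rule: (h/3)[f(x₀) + 4f(x₁) + 2f(x₂) + ... + f(xₙ)]

x_0 = 1.2500, f(x_0) = 4.362929, coefficient = 1
x_1 = 1.5938, f(x_1) = 7.844712, coefficient = 4
x_2 = 1.9375, f(x_2) = 13.448916, coefficient = 2
x_3 = 2.2812, f(x_3) = 22.330948, coefficient = 4
x_4 = 2.6250, f(x_4) = 36.237007, coefficient = 2
x_5 = 2.9688, f(x_5) = 57.794348, coefficient = 4
x_6 = 3.3125, f(x_6) = 90.940295, coefficient = 2
x_7 = 3.6562, f(x_7) = 141.554957, coefficient = 4
x_8 = 4.0000, f(x_8) = 218.392600, coefficient = 1

I ≈ (0.343750/3) × 1422.107830 = 162.949855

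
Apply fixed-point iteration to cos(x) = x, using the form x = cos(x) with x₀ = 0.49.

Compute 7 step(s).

Equation: cos(x) = x
Fixed-point form: x = cos(x)
x₀ = 0.49

x_1 = g(0.490000) = 0.882333
x_2 = g(0.882333) = 0.635351
x_3 = g(0.635351) = 0.804863
x_4 = g(0.804863) = 0.693210
x_5 = g(0.693210) = 0.769199
x_6 = g(0.769199) = 0.718468
x_7 = g(0.718468) = 0.752815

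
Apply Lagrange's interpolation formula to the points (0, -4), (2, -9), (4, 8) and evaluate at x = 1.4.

Lagrange interpolation formula:
P(x) = Σ yᵢ × Lᵢ(x)
where Lᵢ(x) = Π_{j≠i} (x - xⱼ)/(xᵢ - xⱼ)

L_0(1.4) = (1.4 - 2)/(0 - 2) × (1.4 - 4)/(0 - 4) = 0.195000
L_1(1.4) = (1.4 - 0)/(2 - 0) × (1.4 - 4)/(2 - 4) = 0.910000
L_2(1.4) = (1.4 - 0)/(4 - 0) × (1.4 - 2)/(4 - 2) = -0.105000

P(1.4) = (-4)×L_0(1.4) + (-9)×L_1(1.4) + 8×L_2(1.4)
P(1.4) = -9.810000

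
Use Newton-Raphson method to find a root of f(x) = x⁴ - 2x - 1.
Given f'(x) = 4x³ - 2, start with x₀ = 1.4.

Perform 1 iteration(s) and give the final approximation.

f(x) = x⁴ - 2x - 1
f'(x) = 4x³ - 2
x₀ = 1.4

Newton-Raphson formula: x_{n+1} = x_n - f(x_n)/f'(x_n)

Iteration 1:
  f(1.400000) = 0.041600
  f'(1.400000) = 8.976000
  x_1 = 1.400000 - 0.041600/8.976000 = 1.395365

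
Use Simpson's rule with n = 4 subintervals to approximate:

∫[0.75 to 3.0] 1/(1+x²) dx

f(x) = 1/(1+x²)
a = 0.75, b = 3.0, n = 4
h = (b - a)/n = 0.562500

Simpson's rule: (h/3)[f(x₀) + 4f(x₁) + 2f(x₂) + ... + f(xₙ)]

x_0 = 0.7500, f(x_0) = 0.640000, coefficient = 1
x_1 = 1.3125, f(x_1) = 0.367288, coefficient = 4
x_2 = 1.8750, f(x_2) = 0.221453, coefficient = 2
x_3 = 2.4375, f(x_3) = 0.144063, coefficient = 4
x_4 = 3.0000, f(x_4) = 0.100000, coefficient = 1

I ≈ (0.562500/3) × 3.228312 = 0.605309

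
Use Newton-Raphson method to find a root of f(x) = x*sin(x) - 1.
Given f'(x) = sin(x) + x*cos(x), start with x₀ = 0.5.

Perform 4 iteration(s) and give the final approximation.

f(x) = x*sin(x) - 1
f'(x) = sin(x) + x*cos(x)
x₀ = 0.5

Newton-Raphson formula: x_{n+1} = x_n - f(x_n)/f'(x_n)

Iteration 1:
  f(0.500000) = -0.760287
  f'(0.500000) = 0.918217
  x_1 = 0.500000 - (-0.760287)/0.918217 = 1.328004
Iteration 2:
  f(1.328004) = 0.289054
  f'(1.328004) = 1.289941
  x_2 = 1.328004 - 0.289054/1.289941 = 1.103921
Iteration 3:
  f(1.103921) = -0.014222
  f'(1.103921) = 1.389852
  x_3 = 1.103921 - (-0.014222)/1.389852 = 1.114154
Iteration 4:
  f(1.114154) = -0.000005
  f'(1.114154) = 1.388810
  x_4 = 1.114154 - (-0.000005)/1.388810 = 1.114157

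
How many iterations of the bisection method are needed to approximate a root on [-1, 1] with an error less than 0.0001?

We need (b-a)/2^n ≤ 0.0001
(1 - (-1))/2^n ≤ 0.0001
2/2^n ≤ 0.0001
2^n ≥ 20000
n ≥ log₂(20000) = 14.29
n ≥ 15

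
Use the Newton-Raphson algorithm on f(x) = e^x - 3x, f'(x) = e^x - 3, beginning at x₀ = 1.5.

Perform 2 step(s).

f(x) = e^x - 3x
f'(x) = e^x - 3
x₀ = 1.5

Newton-Raphson formula: x_{n+1} = x_n - f(x_n)/f'(x_n)

Iteration 1:
  f(1.500000) = -0.018311
  f'(1.500000) = 1.481689
  x_1 = 1.500000 - (-0.018311)/1.481689 = 1.512358
Iteration 2:
  f(1.512358) = 0.000344
  f'(1.512358) = 1.537418
  x_2 = 1.512358 - 0.000344/1.537418 = 1.512135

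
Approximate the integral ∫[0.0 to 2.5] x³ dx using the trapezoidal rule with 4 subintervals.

f(x) = x³
a = 0.0, b = 2.5, n = 4
h = (b - a)/n = 0.625000

Trapezoidal rule: (h/2)[f(x₀) + 2f(x₁) + 2f(x₂) + ... + f(xₙ)]

x_0 = 0.0000, f(x_0) = 0.000000, coefficient = 1
x_1 = 0.6250, f(x_1) = 0.244141, coefficient = 2
x_2 = 1.2500, f(x_2) = 1.953125, coefficient = 2
x_3 = 1.8750, f(x_3) = 6.591797, coefficient = 2
x_4 = 2.5000, f(x_4) = 15.625000, coefficient = 1

I ≈ (0.625000/2) × 33.203125 = 10.375977
Exact value: 9.765625
Error: 0.610352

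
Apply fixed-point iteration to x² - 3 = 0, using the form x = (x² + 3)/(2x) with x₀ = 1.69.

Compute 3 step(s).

Equation: x² - 3 = 0
Fixed-point form: x = (x² + 3)/(2x)
x₀ = 1.69

x_1 = g(1.690000) = 1.732574
x_2 = g(1.732574) = 1.732051
x_3 = g(1.732051) = 1.732051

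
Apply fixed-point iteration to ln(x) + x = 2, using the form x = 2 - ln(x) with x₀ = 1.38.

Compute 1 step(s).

Equation: ln(x) + x = 2
Fixed-point form: x = 2 - ln(x)
x₀ = 1.38

x_1 = g(1.380000) = 1.677917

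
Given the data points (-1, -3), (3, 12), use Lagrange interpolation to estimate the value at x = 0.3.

Lagrange interpolation formula:
P(x) = Σ yᵢ × Lᵢ(x)
where Lᵢ(x) = Π_{j≠i} (x - xⱼ)/(xᵢ - xⱼ)

L_0(0.3) = (0.3 - 3)/(-1 - 3) = 0.675000
L_1(0.3) = (0.3 - (-1))/(3 - (-1)) = 0.325000

P(0.3) = (-3)×L_0(0.3) + 12×L_1(0.3)
P(0.3) = 1.875000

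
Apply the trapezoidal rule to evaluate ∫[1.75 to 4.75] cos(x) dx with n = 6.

f(x) = cos(x)
a = 1.75, b = 4.75, n = 6
h = (b - a)/n = 0.500000

Trapezoidal rule: (h/2)[f(x₀) + 2f(x₁) + 2f(x₂) + ... + f(xₙ)]

x_0 = 1.7500, f(x_0) = -0.178246, coefficient = 1
x_1 = 2.2500, f(x_1) = -0.628174, coefficient = 2
x_2 = 2.7500, f(x_2) = -0.924302, coefficient = 2
x_3 = 3.2500, f(x_3) = -0.994130, coefficient = 2
x_4 = 3.7500, f(x_4) = -0.820559, coefficient = 2
x_5 = 4.2500, f(x_5) = -0.446087, coefficient = 2
x_6 = 4.7500, f(x_6) = 0.037602, coefficient = 1

I ≈ (0.500000/2) × -7.767149 = -1.941787
Exact value: -1.983279
Error: 0.041491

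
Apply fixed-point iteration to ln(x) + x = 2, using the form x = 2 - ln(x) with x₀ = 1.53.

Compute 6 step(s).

Equation: ln(x) + x = 2
Fixed-point form: x = 2 - ln(x)
x₀ = 1.53

x_1 = g(1.530000) = 1.574732
x_2 = g(1.574732) = 1.545915
x_3 = g(1.545915) = 1.564384
x_4 = g(1.564384) = 1.552508
x_5 = g(1.552508) = 1.560128
x_6 = g(1.560128) = 1.555232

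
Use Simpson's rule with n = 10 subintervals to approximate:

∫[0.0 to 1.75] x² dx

f(x) = x²
a = 0.0, b = 1.75, n = 10
h = (b - a)/n = 0.175000

Simpson's rule: (h/3)[f(x₀) + 4f(x₁) + 2f(x₂) + ... + f(xₙ)]

x_0 = 0.0000, f(x_0) = 0.000000, coefficient = 1
x_1 = 0.1750, f(x_1) = 0.030625, coefficient = 4
x_2 = 0.3500, f(x_2) = 0.122500, coefficient = 2
x_3 = 0.5250, f(x_3) = 0.275625, coefficient = 4
x_4 = 0.7000, f(x_4) = 0.490000, coefficient = 2
x_5 = 0.8750, f(x_5) = 0.765625, coefficient = 4
x_6 = 1.0500, f(x_6) = 1.102500, coefficient = 2
x_7 = 1.2250, f(x_7) = 1.500625, coefficient = 4
x_8 = 1.4000, f(x_8) = 1.960000, coefficient = 2
x_9 = 1.5750, f(x_9) = 2.480625, coefficient = 4
x_10 = 1.7500, f(x_10) = 3.062500, coefficient = 1

I ≈ (0.175000/3) × 30.625000 = 1.786458
Exact value: 1.786458
Error: 0.000000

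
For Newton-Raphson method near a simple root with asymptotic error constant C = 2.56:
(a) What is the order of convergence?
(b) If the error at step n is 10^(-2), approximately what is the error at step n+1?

(a) Newton-Raphson has quadratic (order 2) convergence near simple roots.
    This means |e_{n+1}| ≈ C|e_n|².

(b) With |e_n| = 10^(-2) and C = 2.56:
    |e_{n+1}| ≈ 2.56 × (10^(-2))² = 2.56 × 10^(-4)

(a) 2 (quadratic); (b) |e_{n+1}| ≈ 2.560e-04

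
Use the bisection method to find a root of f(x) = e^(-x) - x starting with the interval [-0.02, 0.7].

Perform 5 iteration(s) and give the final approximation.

f(x) = e^(-x) - x
Initial interval: [-0.02, 0.7]

Iteration 1:
  c_1 = (-0.020000 + 0.700000)/2 = 0.340000
  f(c_1) = f(0.340000) = 0.371770
  f(a) × f(c) ≥ 0, new interval: [0.340000, 0.700000]
Iteration 2:
  c_2 = (0.340000 + 0.700000)/2 = 0.520000
  f(c_2) = f(0.520000) = 0.074521
  f(a) × f(c) ≥ 0, new interval: [0.520000, 0.700000]
Iteration 3:
  c_3 = (0.520000 + 0.700000)/2 = 0.610000
  f(c_3) = f(0.610000) = -0.066649
  f(a) × f(c) < 0, new interval: [0.520000, 0.610000]
Iteration 4:
  c_4 = (0.520000 + 0.610000)/2 = 0.565000
  f(c_4) = f(0.565000) = 0.003360
  f(a) × f(c) ≥ 0, new interval: [0.565000, 0.610000]
Iteration 5:
  c_5 = (0.565000 + 0.610000)/2 = 0.587500
  f(c_5) = f(0.587500) = -0.031785
  f(a) × f(c) < 0, new interval: [0.565000, 0.587500]

After 5 iteration(s), the approximation is c_5 = 0.587500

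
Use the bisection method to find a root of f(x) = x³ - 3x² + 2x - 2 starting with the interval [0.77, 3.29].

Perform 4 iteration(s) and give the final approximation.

f(x) = x³ - 3x² + 2x - 2
Initial interval: [0.77, 3.29]

Iteration 1:
  c_1 = (0.770000 + 3.290000)/2 = 2.030000
  f(c_1) = f(2.030000) = -1.937273
  f(a) × f(c) ≥ 0, new interval: [2.030000, 3.290000]
Iteration 2:
  c_2 = (2.030000 + 3.290000)/2 = 2.660000
  f(c_2) = f(2.660000) = 0.914296
  f(a) × f(c) < 0, new interval: [2.030000, 2.660000]
Iteration 3:
  c_3 = (2.030000 + 2.660000)/2 = 2.345000
  f(c_3) = f(2.345000) = -0.911861
  f(a) × f(c) ≥ 0, new interval: [2.345000, 2.660000]
Iteration 4:
  c_4 = (2.345000 + 2.660000)/2 = 2.502500
  f(c_4) = f(2.502500) = -0.110597
  f(a) × f(c) ≥ 0, new interval: [2.502500, 2.660000]

After 4 iteration(s), the approximation is c_4 = 2.502500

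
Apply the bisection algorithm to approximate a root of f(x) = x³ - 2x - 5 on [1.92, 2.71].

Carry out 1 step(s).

f(x) = x³ - 2x - 5
Initial interval: [1.92, 2.71]

Iteration 1:
  c_1 = (1.920000 + 2.710000)/2 = 2.315000
  f(c_1) = f(2.315000) = 2.776606
  f(a) × f(c) < 0, new interval: [1.920000, 2.315000]

After 1 iteration(s), the approximation is c_1 = 2.315000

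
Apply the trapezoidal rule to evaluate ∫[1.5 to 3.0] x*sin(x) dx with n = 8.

f(x) = x*sin(x)
a = 1.5, b = 3.0, n = 8
h = (b - a)/n = 0.187500

Trapezoidal rule: (h/2)[f(x₀) + 2f(x₁) + 2f(x₂) + ... + f(xₙ)]

x_0 = 1.5000, f(x_0) = 1.496242, coefficient = 1
x_1 = 1.6875, f(x_1) = 1.676021, coefficient = 2
x_2 = 1.8750, f(x_2) = 1.788911, coefficient = 2
x_3 = 2.0625, f(x_3) = 1.818155, coefficient = 2
x_4 = 2.2500, f(x_4) = 1.750665, coefficient = 2
x_5 = 2.4375, f(x_5) = 1.577897, coefficient = 2
x_6 = 2.6250, f(x_6) = 1.296541, coefficient = 2
x_7 = 2.8125, f(x_7) = 0.908956, coefficient = 2
x_8 = 3.0000, f(x_8) = 0.423360, coefficient = 1

I ≈ (0.187500/2) × 23.553896 = 2.208178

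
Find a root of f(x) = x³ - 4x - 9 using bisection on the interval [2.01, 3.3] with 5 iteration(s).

f(x) = x³ - 4x - 9
Initial interval: [2.01, 3.3]

Iteration 1:
  c_1 = (2.010000 + 3.300000)/2 = 2.655000
  f(c_1) = f(2.655000) = -0.904839
  f(a) × f(c) ≥ 0, new interval: [2.655000, 3.300000]
Iteration 2:
  c_2 = (2.655000 + 3.300000)/2 = 2.977500
  f(c_2) = f(2.977500) = 5.487045
  f(a) × f(c) < 0, new interval: [2.655000, 2.977500]
Iteration 3:
  c_3 = (2.655000 + 2.977500)/2 = 2.816250
  f(c_3) = f(2.816250) = 2.071422
  f(a) × f(c) < 0, new interval: [2.655000, 2.816250]
Iteration 4:
  c_4 = (2.655000 + 2.816250)/2 = 2.735625
  f(c_4) = f(2.735625) = 0.529944
  f(a) × f(c) < 0, new interval: [2.655000, 2.735625]
Iteration 5:
  c_5 = (2.655000 + 2.735625)/2 = 2.695312
  f(c_5) = f(2.695312) = -0.200588
  f(a) × f(c) ≥ 0, new interval: [2.695312, 2.735625]

After 5 iteration(s), the approximation is c_5 = 2.695312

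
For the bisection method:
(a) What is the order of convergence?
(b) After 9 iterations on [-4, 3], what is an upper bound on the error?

(a) Bisection has linear (order 1) convergence; the error is halved each step.

(b) Error bound = (b-a)/2^n = (3 - (-4))/2^{9}
    = 7/2^{9}

(a) 1 (linear); (b) error ≤ 1.37e-02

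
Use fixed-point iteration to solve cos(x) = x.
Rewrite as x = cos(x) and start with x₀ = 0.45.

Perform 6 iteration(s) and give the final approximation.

Equation: cos(x) = x
Fixed-point form: x = cos(x)
x₀ = 0.45

x_1 = g(0.450000) = 0.900447
x_2 = g(0.900447) = 0.621260
x_3 = g(0.621260) = 0.813146
x_4 = g(0.813146) = 0.687216
x_5 = g(0.687216) = 0.773015
x_6 = g(0.773015) = 0.715809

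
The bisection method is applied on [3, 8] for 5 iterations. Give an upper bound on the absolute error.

Bisection error bound: |error| ≤ (b-a)/2^n
|error| ≤ (8 - 3)/2^5 = 5/2^5
|error| ≤ 0.1562500000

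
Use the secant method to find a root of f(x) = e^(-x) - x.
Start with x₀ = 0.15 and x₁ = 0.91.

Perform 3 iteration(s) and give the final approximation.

f(x) = e^(-x) - x
x₀ = 0.15, x₁ = 0.91

Secant formula: x_{n+1} = x_n - f(x_n)(x_n - x_{n-1})/(f(x_n) - f(x_{n-1}))

Iteration 1:
  f(0.150000) = 0.710708
  f(0.910000) = -0.507476
  x_2 = 0.910000 - (-0.507476)×(0.910000 - 0.150000)/(-0.507476 - 0.710708)
       = 0.593396
Iteration 2:
  f(0.910000) = -0.507476
  f(0.593396) = -0.040948
  x_3 = 0.593396 - (-0.040948)×(0.593396 - 0.910000)/(-0.040948 - (-0.507476))
       = 0.565607
Iteration 3:
  f(0.593396) = -0.040948
  f(0.565607) = 0.002408
  x_4 = 0.565607 - 0.002408×(0.565607 - 0.593396)/(0.002408 - (-0.040948))
       = 0.567151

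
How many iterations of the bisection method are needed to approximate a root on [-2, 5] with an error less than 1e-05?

We need (b-a)/2^n ≤ 1e-05
(5 - (-2))/2^n ≤ 1e-05
7/2^n ≤ 1e-05
2^n ≥ 700000
n ≥ log₂(700000) = 19.42
n ≥ 20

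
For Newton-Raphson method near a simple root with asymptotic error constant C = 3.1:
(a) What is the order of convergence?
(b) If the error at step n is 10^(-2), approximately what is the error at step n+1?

(a) Newton-Raphson has quadratic (order 2) convergence near simple roots.
    This means |e_{n+1}| ≈ C|e_n|².

(b) With |e_n| = 10^(-2) and C = 3.1:
    |e_{n+1}| ≈ 3.1 × (10^(-2))² = 3.1 × 10^(-4)

(a) 2 (quadratic); (b) |e_{n+1}| ≈ 3.100e-04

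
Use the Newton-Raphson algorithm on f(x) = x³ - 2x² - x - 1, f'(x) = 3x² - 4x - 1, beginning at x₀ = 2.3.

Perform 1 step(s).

f(x) = x³ - 2x² - x - 1
f'(x) = 3x² - 4x - 1
x₀ = 2.3

Newton-Raphson formula: x_{n+1} = x_n - f(x_n)/f'(x_n)

Iteration 1:
  f(2.300000) = -1.713000
  f'(2.300000) = 5.670000
  x_1 = 2.300000 - (-1.713000)/5.670000 = 2.602116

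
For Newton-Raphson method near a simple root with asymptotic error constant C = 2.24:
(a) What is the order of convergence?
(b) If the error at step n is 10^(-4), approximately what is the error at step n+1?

(a) Newton-Raphson has quadratic (order 2) convergence near simple roots.
    This means |e_{n+1}| ≈ C|e_n|².

(b) With |e_n| = 10^(-4) and C = 2.24:
    |e_{n+1}| ≈ 2.24 × (10^(-4))² = 2.24 × 10^(-8)

(a) 2 (quadratic); (b) |e_{n+1}| ≈ 2.240e-08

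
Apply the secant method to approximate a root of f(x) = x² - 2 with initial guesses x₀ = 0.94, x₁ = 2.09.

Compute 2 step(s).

f(x) = x² - 2
x₀ = 0.94, x₁ = 2.09

Secant formula: x_{n+1} = x_n - f(x_n)(x_n - x_{n-1})/(f(x_n) - f(x_{n-1}))

Iteration 1:
  f(0.940000) = -1.116400
  f(2.090000) = 2.368100
  x_2 = 2.090000 - 2.368100×(2.090000 - 0.940000)/(2.368100 - (-1.116400))
       = 1.308449
Iteration 2:
  f(2.090000) = 2.368100
  f(1.308449) = -0.287962
  x_3 = 1.308449 - (-0.287962)×(1.308449 - 2.090000)/(-0.287962 - 2.368100)
       = 1.393182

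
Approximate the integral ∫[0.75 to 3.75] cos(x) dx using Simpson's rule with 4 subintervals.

f(x) = cos(x)
a = 0.75, b = 3.75, n = 4
h = (b - a)/n = 0.750000

Simpson's rule: (h/3)[f(x₀) + 4f(x₁) + 2f(x₂) + ... + f(xₙ)]

x_0 = 0.7500, f(x_0) = 0.731689, coefficient = 1
x_1 = 1.5000, f(x_1) = 0.070737, coefficient = 4
x_2 = 2.2500, f(x_2) = -0.628174, coefficient = 2
x_3 = 3.0000, f(x_3) = -0.989992, coefficient = 4
x_4 = 3.7500, f(x_4) = -0.820559, coefficient = 1

I ≈ (0.750000/3) × -5.022239 = -1.255560
Exact value: -1.253200
Error: 0.002360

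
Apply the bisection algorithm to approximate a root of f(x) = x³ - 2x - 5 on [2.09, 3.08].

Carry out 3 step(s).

f(x) = x³ - 2x - 5
Initial interval: [2.09, 3.08]

Iteration 1:
  c_1 = (2.090000 + 3.080000)/2 = 2.585000
  f(c_1) = f(2.585000) = 7.103552
  f(a) × f(c) < 0, new interval: [2.090000, 2.585000]
Iteration 2:
  c_2 = (2.090000 + 2.585000)/2 = 2.337500
  f(c_2) = f(2.337500) = 3.096881
  f(a) × f(c) < 0, new interval: [2.090000, 2.337500]
Iteration 3:
  c_3 = (2.090000 + 2.337500)/2 = 2.213750
  f(c_3) = f(2.213750) = 1.421400
  f(a) × f(c) < 0, new interval: [2.090000, 2.213750]

After 3 iteration(s), the approximation is c_3 = 2.213750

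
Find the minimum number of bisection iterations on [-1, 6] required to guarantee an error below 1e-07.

We need (b-a)/2^n ≤ 1e-07
(6 - (-1))/2^n ≤ 1e-07
7/2^n ≤ 1e-07
2^n ≥ 70000000
n ≥ log₂(70000000) = 26.06
n ≥ 27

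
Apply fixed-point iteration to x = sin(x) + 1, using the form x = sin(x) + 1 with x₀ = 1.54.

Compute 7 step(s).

Equation: x = sin(x) + 1
Fixed-point form: x = sin(x) + 1
x₀ = 1.54

x_1 = g(1.540000) = 1.999526
x_2 = g(1.999526) = 1.909495
x_3 = g(1.909495) = 1.943188
x_4 = g(1.943188) = 1.931460
x_5 = g(1.931460) = 1.935663
x_6 = g(1.935663) = 1.934171
x_7 = g(1.934171) = 1.934703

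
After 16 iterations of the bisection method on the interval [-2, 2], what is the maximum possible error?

Bisection error bound: |error| ≤ (b-a)/2^n
|error| ≤ (2 - (-2))/2^16 = 4/2^16
|error| ≤ 0.0000610352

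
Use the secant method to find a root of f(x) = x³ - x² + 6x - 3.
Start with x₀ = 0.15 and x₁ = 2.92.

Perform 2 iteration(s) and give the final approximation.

f(x) = x³ - x² + 6x - 3
x₀ = 0.15, x₁ = 2.92

Secant formula: x_{n+1} = x_n - f(x_n)(x_n - x_{n-1})/(f(x_n) - f(x_{n-1}))

Iteration 1:
  f(0.150000) = -2.119125
  f(2.920000) = 30.890688
  x_2 = 2.920000 - 30.890688×(2.920000 - 0.150000)/(30.890688 - (-2.119125))
       = 0.327825
Iteration 2:
  f(2.920000) = 30.890688
  f(0.327825) = -1.105287
  x_3 = 0.327825 - (-1.105287)×(0.327825 - 2.920000)/(-1.105287 - 30.890688)
       = 0.417371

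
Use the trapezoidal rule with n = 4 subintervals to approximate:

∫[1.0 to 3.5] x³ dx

f(x) = x³
a = 1.0, b = 3.5, n = 4
h = (b - a)/n = 0.625000

Trapezoidal rule: (h/2)[f(x₀) + 2f(x₁) + 2f(x₂) + ... + f(xₙ)]

x_0 = 1.0000, f(x_0) = 1.000000, coefficient = 1
x_1 = 1.6250, f(x_1) = 4.291016, coefficient = 2
x_2 = 2.2500, f(x_2) = 11.390625, coefficient = 2
x_3 = 2.8750, f(x_3) = 23.763672, coefficient = 2
x_4 = 3.5000, f(x_4) = 42.875000, coefficient = 1

I ≈ (0.625000/2) × 122.765625 = 38.364258
Exact value: 37.265625
Error: 1.098633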